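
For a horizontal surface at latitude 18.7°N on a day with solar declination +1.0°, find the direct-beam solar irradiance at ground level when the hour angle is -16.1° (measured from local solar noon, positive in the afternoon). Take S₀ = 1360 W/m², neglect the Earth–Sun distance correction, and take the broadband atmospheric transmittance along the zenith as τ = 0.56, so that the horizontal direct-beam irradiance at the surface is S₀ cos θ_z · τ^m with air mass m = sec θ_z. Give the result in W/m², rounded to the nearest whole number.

cos θ_z = sin φ sin δ + cos φ cos δ cos H = (0.3206)(0.0175) + (0.9472)(0.9998)(0.9608) = 0.9155.
Air mass m = 1/cos θ_z = 1/0.9155 = 1.092; τ^m = 0.56^1.092 = 0.5309.
Surface direct beam = 1360 × 0.9155 × 0.5309 = 661.01 W/m².

661 W/m²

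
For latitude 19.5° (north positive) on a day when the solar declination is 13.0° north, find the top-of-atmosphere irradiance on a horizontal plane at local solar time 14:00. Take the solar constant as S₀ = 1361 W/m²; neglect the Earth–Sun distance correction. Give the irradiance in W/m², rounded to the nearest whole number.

Hour angle H = 15° × (14 − 12) = 30.00°.
With φ = 19.5°, δ = 13.0°, H = 30.00°: sin φ sin δ = 0.0751, cos φ cos δ cos H = 0.7954, so cos θ_z = 0.8705.
Top-of-atmosphere irradiance = S₀ cos θ_z = 1361 × 0.8705 = 1184.75 W/m².

1185 W/m²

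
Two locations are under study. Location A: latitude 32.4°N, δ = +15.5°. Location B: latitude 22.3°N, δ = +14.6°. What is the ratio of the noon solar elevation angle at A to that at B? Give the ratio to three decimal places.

0.888

A: 90° − |32.4 − (15.5)| = 73.10°.
B: 90° − |22.3 − (14.6)| = 82.30°.
Ratio A/B = 73.1000 / 82.3000 = 0.8882.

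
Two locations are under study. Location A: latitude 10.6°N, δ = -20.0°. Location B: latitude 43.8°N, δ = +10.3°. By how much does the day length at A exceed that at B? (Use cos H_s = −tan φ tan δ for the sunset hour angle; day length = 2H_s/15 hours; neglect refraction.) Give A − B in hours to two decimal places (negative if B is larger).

A: H_s = arccos(−tan 10.6° · tan -20.0°) = 86.09°, so 2H_s/15 = 11.4787 h.
B: H_s = arccos(−tan 43.8° · tan 10.3°) = 100.04°, so 2H_s/15 = 13.3387 h.
A − B = 11.4787 − 13.3387 = -1.8600 h.

-1.86 h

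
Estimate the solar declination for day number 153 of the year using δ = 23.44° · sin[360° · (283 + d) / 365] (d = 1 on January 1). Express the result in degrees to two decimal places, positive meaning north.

360 × (283 + 153) / 365 = 430.027°; sin(430.027°) = 0.9399.
δ = 23.44 × 0.9399 = 22.031° ≈ +22.03°.

+22.03°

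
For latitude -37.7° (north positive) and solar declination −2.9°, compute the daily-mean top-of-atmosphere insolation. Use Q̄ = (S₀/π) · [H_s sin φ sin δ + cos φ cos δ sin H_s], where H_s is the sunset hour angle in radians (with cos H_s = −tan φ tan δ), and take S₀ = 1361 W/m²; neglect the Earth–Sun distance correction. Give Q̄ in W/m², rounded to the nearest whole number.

364 W/m²

−tan φ tan δ = −(-0.7729)(-0.0507) = -0.0392; H_s = arccos(-0.0392) = 92.25°. In radians, H_s = 1.6101.
H_s sin φ sin δ = 1.6101 × -0.6115 × -0.0506 = 0.0498.
cos φ cos δ sin H_s = 0.7912 × 0.9987 × 0.9992 = 0.7895.
Q̄ = (1361/π) × (0.0498 + 0.7895) = 433.22 × 0.8393 = 363.60 W/m².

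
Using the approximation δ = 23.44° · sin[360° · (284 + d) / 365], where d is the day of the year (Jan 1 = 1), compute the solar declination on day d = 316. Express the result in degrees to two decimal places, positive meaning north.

-18.42°

360 × (284 + 316) / 365 = 591.781°; sin(591.781°) = -0.7857.
δ = 23.44 × -0.7857 = -18.417° ≈ -18.42°.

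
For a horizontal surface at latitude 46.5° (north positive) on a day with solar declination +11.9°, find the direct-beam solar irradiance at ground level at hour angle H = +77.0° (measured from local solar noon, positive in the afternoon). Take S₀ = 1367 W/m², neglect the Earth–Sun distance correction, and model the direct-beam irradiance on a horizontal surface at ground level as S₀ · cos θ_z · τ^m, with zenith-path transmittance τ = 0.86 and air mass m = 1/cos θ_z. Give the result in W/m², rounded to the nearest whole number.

cos θ_z = sin φ sin δ + cos φ cos δ cos H = (0.7254)(0.2062) + (0.6884)(0.9785)(0.2250) = 0.3011.
Air mass m = 1/cos θ_z = 1/0.3011 = 3.321; τ^m = 0.86^3.321 = 0.6060.
Surface direct beam = 1367 × 0.3011 × 0.6060 = 249.43 W/m².

249 W/m²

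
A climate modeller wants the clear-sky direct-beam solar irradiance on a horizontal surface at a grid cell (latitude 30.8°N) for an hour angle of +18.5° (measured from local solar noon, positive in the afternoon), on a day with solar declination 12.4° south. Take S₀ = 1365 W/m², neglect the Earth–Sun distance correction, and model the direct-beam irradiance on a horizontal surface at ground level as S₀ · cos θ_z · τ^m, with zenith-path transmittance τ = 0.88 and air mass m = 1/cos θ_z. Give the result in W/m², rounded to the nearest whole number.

777 W/m²

cos θ_z = sin(30.8°) sin(-12.4°) + cos(30.8°) cos(-12.4°) cos(18.50°) = -0.1100 + 0.7956 = 0.6856.
Air mass m = 1/cos θ_z = 1/0.6856 = 1.459; τ^m = 0.88^1.459 = 0.8299.
Surface direct beam = 1365 × 0.6856 × 0.8299 = 776.66 W/m².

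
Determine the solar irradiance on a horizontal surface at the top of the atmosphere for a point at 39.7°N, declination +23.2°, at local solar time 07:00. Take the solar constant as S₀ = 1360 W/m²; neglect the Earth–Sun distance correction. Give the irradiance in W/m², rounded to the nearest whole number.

591 W/m²

Hour angle H = 15° × (7 − 12) = -75.00°.
cos θ_z = sin φ sin δ + cos φ cos δ cos H = (0.6388)(0.3939) + (0.7694)(0.9191)(0.2588) = 0.4346.
Top-of-atmosphere irradiance = S₀ cos θ_z = 1360 × 0.4346 = 591.06 W/m².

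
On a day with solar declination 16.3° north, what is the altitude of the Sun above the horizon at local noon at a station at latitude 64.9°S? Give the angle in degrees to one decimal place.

At local solar noon the hour angle is zero, so the elevation is 90° − |φ − δ| = 90° − |-64.9° − (16.3°)| = 90° − 81.2° = 8.8°.

8.8°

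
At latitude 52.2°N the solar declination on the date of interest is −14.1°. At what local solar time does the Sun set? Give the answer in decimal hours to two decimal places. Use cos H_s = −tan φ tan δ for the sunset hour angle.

16.74 h

cos H_s = −tan(52.2°) · tan(-14.1°) = 0.3238, so H_s = arccos(0.3238) = 71.11°.
Sunset is at 12 + H_s/15 = 12 + 4.741 = 16.741 h local solar time.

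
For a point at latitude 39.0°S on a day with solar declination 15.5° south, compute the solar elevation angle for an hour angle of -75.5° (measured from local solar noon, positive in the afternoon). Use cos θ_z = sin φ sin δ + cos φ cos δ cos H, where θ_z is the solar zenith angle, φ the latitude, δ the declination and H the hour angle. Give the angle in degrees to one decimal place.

20.8°

cos θ_z = sin(-39.0°) sin(-15.5°) + cos(-39.0°) cos(-15.5°) cos(-75.50°) = 0.1682 + 0.1875 = 0.3557.
θ_z = arccos(0.3557) = 69.16°, so the elevation is 90° − 69.16° = 20.84°.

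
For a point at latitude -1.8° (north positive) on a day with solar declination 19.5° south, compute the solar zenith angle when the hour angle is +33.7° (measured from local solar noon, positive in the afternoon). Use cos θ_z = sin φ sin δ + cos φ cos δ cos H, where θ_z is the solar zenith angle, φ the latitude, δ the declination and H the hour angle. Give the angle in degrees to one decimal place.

cos θ_z = sin φ sin δ + cos φ cos δ cos H = (-0.0314)(-0.3338) + (0.9995)(0.9426)(0.8320) = 0.7943.
θ_z = arccos(0.7943) = 37.41°.

37.4°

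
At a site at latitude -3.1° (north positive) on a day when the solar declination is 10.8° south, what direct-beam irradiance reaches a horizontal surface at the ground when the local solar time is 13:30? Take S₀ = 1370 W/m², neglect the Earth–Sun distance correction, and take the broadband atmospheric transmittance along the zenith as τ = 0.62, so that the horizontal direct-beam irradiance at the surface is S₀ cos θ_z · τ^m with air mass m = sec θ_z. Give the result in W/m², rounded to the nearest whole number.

745 W/m²

Hour angle H = 15° × (13.5 − 12) = 22.50°.
With φ = -3.1°, δ = -10.8°, H = 22.50°: sin φ sin δ = 0.0101, cos φ cos δ cos H = 0.9062, so cos θ_z = 0.9163.
Air mass m = 1/cos θ_z = 1/0.9163 = 1.091; τ^m = 0.62^1.091 = 0.5936.
Surface direct beam = 1370 × 0.9163 × 0.5936 = 745.16 W/m².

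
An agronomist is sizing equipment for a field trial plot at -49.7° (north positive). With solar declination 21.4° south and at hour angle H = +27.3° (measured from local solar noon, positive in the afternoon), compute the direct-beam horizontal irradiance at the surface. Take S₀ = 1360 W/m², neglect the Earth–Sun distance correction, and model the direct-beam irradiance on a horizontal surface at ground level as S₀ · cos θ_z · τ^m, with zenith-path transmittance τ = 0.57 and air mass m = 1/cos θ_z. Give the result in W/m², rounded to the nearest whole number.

554 W/m²

With φ = -49.7°, δ = -21.4°, H = 27.30°: sin φ sin δ = 0.2783, cos φ cos δ cos H = 0.5351, so cos θ_z = 0.8134.
Air mass m = 1/cos θ_z = 1/0.8134 = 1.229; τ^m = 0.57^1.229 = 0.5012.
Surface direct beam = 1360 × 0.8134 × 0.5012 = 554.44 W/m².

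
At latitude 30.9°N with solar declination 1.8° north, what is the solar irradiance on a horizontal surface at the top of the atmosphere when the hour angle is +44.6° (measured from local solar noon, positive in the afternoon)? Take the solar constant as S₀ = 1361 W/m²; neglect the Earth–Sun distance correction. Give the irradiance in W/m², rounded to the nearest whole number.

cos θ_z = sin φ sin δ + cos φ cos δ cos H = (0.5135)(0.0314) + (0.8581)(0.9995)(0.7120) = 0.6268.
Top-of-atmosphere irradiance = S₀ cos θ_z = 1361 × 0.6268 = 853.07 W/m².

853 W/m²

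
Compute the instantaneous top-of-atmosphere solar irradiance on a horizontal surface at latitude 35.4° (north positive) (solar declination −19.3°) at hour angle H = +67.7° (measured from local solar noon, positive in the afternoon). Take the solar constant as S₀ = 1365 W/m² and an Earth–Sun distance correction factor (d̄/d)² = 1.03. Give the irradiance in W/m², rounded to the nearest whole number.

cos θ_z = sin φ sin δ + cos φ cos δ cos H = (0.5793)(-0.3305) + (0.8151)(0.9438)(0.3795) = 0.1005.
Top-of-atmosphere irradiance = S₀ (d̄/d)² cos θ_z = 1365 × 1.03 × 0.1005 = 141.30 W/m².

141 W/m²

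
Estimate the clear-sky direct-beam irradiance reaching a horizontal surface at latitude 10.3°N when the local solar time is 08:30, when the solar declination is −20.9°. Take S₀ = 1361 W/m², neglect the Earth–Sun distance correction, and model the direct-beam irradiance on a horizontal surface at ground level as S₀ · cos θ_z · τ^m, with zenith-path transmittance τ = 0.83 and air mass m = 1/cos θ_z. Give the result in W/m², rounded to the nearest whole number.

Hour angle H = 15° × (8.5 − 12) = -52.50°.
With φ = 10.3°, δ = -20.9°, H = -52.50°: sin φ sin δ = -0.0638, cos φ cos δ cos H = 0.5595, so cos θ_z = 0.4957.
Air mass m = 1/cos θ_z = 1/0.4957 = 2.017; τ^m = 0.83^2.017 = 0.6867.
Surface direct beam = 1361 × 0.4957 × 0.6867 = 463.28 W/m².

463 W/m²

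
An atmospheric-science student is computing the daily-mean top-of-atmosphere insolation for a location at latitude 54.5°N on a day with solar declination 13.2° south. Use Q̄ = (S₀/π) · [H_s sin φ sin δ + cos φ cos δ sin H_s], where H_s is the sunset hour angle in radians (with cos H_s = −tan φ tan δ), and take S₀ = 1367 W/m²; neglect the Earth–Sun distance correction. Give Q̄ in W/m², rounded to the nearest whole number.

The sunset hour angle satisfies cos H_s = −tan φ tan δ = 0.3288, giving H_s = 70.80°. In radians, H_s = 1.2357.
H_s sin φ sin δ = 1.2357 × 0.8141 × -0.2284 = -0.2298.
cos φ cos δ sin H_s = 0.5807 × 0.9736 × 0.9444 = 0.5339.
Q̄ = (1367/π) × (-0.2298 + 0.5339) = 435.13 × 0.3041 = 132.32 W/m².

132 W/m²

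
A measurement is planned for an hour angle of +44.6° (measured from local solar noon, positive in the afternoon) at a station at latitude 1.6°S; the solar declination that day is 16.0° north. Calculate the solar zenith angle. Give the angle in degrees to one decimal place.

With φ = -1.6°, δ = 16.0°, H = 44.60°: sin φ sin δ = -0.0077, cos φ cos δ cos H = 0.6842, so cos θ_z = 0.6765.
θ_z = arccos(0.6765) = 47.43°.

47.4°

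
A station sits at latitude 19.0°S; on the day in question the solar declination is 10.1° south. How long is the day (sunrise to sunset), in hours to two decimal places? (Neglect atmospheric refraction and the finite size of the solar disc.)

−tan φ tan δ = −(-0.3443)(-0.1781) = -0.0613; H_s = arccos(-0.0613) = 93.51°.
Day length = 2 H_s / 15° h⁻¹ = 187.02° / 15 = 12.468 h.

12.47 hours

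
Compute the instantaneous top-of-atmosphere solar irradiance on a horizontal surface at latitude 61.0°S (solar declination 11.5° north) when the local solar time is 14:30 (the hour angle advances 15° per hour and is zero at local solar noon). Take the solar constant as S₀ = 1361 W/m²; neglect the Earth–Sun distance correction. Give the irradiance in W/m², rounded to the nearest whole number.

Hour angle H = 15° × (14.5 − 12) = 37.50°.
cos θ_z = sin(-61.0°) sin(11.5°) + cos(-61.0°) cos(11.5°) cos(37.50°) = -0.1744 + 0.3769 = 0.2025.
Top-of-atmosphere irradiance = S₀ cos θ_z = 1361 × 0.2025 = 275.60 W/m².

276 W/m²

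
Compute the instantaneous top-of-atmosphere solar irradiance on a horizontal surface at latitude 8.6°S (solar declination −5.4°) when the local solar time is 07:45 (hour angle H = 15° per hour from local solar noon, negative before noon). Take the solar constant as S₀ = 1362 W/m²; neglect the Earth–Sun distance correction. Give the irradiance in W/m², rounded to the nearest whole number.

612 W/m²

Hour angle H = 15° × (7.75 − 12) = -63.75°.
cos θ_z = sin(-8.6°) sin(-5.4°) + cos(-8.6°) cos(-5.4°) cos(-63.75°) = 0.0141 + 0.4354 = 0.4495.
Top-of-atmosphere irradiance = S₀ cos θ_z = 1362 × 0.4495 = 612.22 W/m².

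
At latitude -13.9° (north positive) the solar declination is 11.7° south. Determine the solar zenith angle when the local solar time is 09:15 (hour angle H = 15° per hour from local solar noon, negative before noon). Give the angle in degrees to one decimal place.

Hour angle H = 15° × (9.25 − 12) = -41.25°.
With φ = -13.9°, δ = -11.7°, H = -41.25°: sin φ sin δ = 0.0487, cos φ cos δ cos H = 0.7147, so cos θ_z = 0.7634.
θ_z = arccos(0.7634) = 40.24°.

40.2°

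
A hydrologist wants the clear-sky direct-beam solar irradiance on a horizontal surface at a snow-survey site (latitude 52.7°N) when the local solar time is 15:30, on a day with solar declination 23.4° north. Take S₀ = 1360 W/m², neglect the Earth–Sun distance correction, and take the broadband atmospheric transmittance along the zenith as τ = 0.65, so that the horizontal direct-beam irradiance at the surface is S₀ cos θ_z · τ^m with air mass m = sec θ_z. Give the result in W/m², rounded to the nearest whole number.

Hour angle H = 15° × (15.5 − 12) = 52.50°.
cos θ_z = sin(52.7°) sin(23.4°) + cos(52.7°) cos(23.4°) cos(52.50°) = 0.3159 + 0.3386 = 0.6545.
Air mass m = 1/cos θ_z = 1/0.6545 = 1.528; τ^m = 0.65^1.528 = 0.5178.
Surface direct beam = 1360 × 0.6545 × 0.5178 = 460.90 W/m².

461 W/m²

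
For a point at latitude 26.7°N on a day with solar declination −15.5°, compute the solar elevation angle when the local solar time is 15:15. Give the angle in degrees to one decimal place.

Hour angle H = 15° × (15.25 − 12) = 48.75°.
With φ = 26.7°, δ = -15.5°, H = 48.75°: sin φ sin δ = -0.1201, cos φ cos δ cos H = 0.5676, so cos θ_z = 0.4475.
θ_z = arccos(0.4475) = 63.42°, so the elevation is 90° − 63.42° = 26.58°.

26.6°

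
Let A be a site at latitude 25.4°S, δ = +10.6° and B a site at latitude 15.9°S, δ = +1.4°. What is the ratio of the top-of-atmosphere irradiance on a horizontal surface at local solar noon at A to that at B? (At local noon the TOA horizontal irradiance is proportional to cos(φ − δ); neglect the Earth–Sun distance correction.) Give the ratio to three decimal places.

0.847

A: cos θ_z = cos(-25.4° − (10.6°)) = 0.8090.
B: cos θ_z = cos(-15.9° − (1.4°)) = 0.9548.
Ratio A/B = 0.8090 / 0.9548 = 0.8473.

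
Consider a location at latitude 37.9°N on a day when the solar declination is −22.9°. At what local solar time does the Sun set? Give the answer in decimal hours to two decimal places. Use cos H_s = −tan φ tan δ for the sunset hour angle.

16.72 h

cos H_s = −tan(37.9°) · tan(-22.9°) = 0.3288, so H_s = arccos(0.3288) = 70.80°.
Sunset is at 12 + H_s/15 = 12 + 4.720 = 16.720 h local solar time.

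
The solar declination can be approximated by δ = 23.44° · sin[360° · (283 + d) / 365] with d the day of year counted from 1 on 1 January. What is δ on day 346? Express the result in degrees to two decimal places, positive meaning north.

360 × (283 + 346) / 365 = 620.384°; sin(620.384°) = -0.9859.
δ = 23.44 × -0.9859 = -23.109° ≈ -23.11°.

-23.11°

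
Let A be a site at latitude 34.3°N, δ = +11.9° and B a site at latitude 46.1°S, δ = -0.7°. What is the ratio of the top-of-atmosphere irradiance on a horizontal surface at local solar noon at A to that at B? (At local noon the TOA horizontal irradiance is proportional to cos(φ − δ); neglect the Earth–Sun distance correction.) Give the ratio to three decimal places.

A: cos θ_z = cos(34.3° − (11.9°)) = 0.9245.
B: cos θ_z = cos(-46.1° − (-0.7°)) = 0.7022.
Ratio A/B = 0.9245 / 0.7022 = 1.3166.

1.317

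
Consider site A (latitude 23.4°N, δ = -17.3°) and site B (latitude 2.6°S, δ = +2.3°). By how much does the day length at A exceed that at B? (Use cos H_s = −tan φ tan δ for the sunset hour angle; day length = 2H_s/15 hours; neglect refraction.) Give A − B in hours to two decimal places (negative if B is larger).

-1.02 h

A: H_s = arccos(−tan 23.4° · tan -17.3°) = 82.25°, so 2H_s/15 = 10.9667 h.
B: H_s = arccos(−tan -2.6° · tan 2.3°) = 89.90°, so 2H_s/15 = 11.9867 h.
A − B = 10.9667 − 11.9867 = -1.0200 h.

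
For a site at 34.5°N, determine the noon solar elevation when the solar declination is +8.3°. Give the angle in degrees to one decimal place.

63.8°

At local solar noon the hour angle is zero, so the elevation is 90° − |φ − δ| = 90° − |34.5° − (8.3°)| = 90° − 26.2° = 63.8°.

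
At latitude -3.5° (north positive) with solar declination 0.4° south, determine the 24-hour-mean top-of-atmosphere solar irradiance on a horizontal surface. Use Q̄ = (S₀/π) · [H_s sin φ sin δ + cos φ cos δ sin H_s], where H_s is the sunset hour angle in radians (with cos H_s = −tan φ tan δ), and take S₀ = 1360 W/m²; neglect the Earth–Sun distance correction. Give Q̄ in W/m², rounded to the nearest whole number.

432 W/m²

−tan φ tan δ = −(-0.0612)(-0.0070) = -0.0004; H_s = arccos(-0.0004) = 90.02°. In radians, H_s = 1.5711.
H_s sin φ sin δ = 1.5711 × -0.0610 × -0.0070 = 0.0007.
cos φ cos δ sin H_s = 0.9981 × 1.0000 × 1.0000 = 0.9981.
Q̄ = (1360/π) × (0.0007 + 0.9981) = 432.90 × 0.9988 = 432.38 W/m².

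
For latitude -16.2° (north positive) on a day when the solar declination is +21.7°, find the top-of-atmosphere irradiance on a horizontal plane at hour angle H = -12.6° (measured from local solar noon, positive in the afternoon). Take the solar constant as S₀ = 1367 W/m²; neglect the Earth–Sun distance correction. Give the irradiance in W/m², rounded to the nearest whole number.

cos θ_z = sin φ sin δ + cos φ cos δ cos H = (-0.2790)(0.3697) + (0.9603)(0.9291)(0.9759) = 0.7676.
Top-of-atmosphere irradiance = S₀ cos θ_z = 1367 × 0.7676 = 1049.31 W/m².

1049 W/m²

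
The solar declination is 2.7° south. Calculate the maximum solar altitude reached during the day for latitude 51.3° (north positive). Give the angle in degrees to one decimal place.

At local solar noon the hour angle is zero, so the elevation is 90° − |φ − δ| = 90° − |51.3° − (-2.7°)| = 90° − 54.0° = 36.0°.

36.0°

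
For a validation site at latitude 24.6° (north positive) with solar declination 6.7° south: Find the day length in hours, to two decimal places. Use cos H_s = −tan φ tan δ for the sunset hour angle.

−tan φ tan δ = −(0.4578)(-0.1175) = 0.0538; H_s = arccos(0.0538) = 86.92°.
Day length = 2 H_s / 15° h⁻¹ = 173.84° / 15 = 11.589 h.

11.59 hours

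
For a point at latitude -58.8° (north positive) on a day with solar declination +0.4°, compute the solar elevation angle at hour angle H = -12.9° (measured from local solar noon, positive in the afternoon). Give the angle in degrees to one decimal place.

With φ = -58.8°, δ = 0.4°, H = -12.90°: sin φ sin δ = -0.0060, cos φ cos δ cos H = 0.5049, so cos θ_z = 0.4989.
θ_z = arccos(0.4989) = 60.07°, so the elevation is 90° − 60.07° = 29.93°.

29.9°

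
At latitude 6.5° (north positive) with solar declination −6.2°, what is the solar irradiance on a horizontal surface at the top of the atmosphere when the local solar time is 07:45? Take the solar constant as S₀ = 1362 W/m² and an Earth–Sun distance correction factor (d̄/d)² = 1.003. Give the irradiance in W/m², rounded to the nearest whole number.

Hour angle H = 15° × (7.75 − 12) = -63.75°.
cos θ_z = sin(6.5°) sin(-6.2°) + cos(6.5°) cos(-6.2°) cos(-63.75°) = -0.0122 + 0.4369 = 0.4247.
Top-of-atmosphere irradiance = S₀ (d̄/d)² cos θ_z = 1362 × 1.003 × 0.4247 = 580.18 W/m².

580 W/m²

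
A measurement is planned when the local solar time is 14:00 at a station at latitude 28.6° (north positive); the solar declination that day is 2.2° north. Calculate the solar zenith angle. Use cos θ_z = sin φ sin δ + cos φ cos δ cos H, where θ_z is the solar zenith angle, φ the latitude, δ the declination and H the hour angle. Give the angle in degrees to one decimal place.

Hour angle H = 15° × (14 − 12) = 30.00°.
With φ = 28.6°, δ = 2.2°, H = 30.00°: sin φ sin δ = 0.0184, cos φ cos δ cos H = 0.7598, so cos θ_z = 0.7782.
θ_z = arccos(0.7782) = 38.90°.

38.9°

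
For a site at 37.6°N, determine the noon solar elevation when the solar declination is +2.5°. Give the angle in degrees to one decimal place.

At local solar noon the hour angle is zero, so the elevation is 90° − |φ − δ| = 90° − |37.6° − (2.5°)| = 90° − 35.1° = 54.9°.

54.9°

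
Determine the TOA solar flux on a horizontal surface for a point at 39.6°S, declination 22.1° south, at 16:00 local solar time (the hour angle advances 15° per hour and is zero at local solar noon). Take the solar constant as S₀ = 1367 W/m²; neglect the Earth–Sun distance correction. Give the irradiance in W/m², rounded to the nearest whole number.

Hour angle H = 15° × (16 − 12) = 60.00°.
cos θ_z = sin φ sin δ + cos φ cos δ cos H = (-0.6374)(-0.3762) + (0.7705)(0.9265)(0.5000) = 0.5967.
Top-of-atmosphere irradiance = S₀ cos θ_z = 1367 × 0.5967 = 815.69 W/m².

816 W/m²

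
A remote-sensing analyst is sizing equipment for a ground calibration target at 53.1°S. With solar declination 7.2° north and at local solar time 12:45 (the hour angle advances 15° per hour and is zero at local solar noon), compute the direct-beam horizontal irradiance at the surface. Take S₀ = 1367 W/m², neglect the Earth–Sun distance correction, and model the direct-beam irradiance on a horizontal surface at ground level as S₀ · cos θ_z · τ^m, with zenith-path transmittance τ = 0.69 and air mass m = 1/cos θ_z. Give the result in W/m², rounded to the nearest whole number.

307 W/m²

Hour angle H = 15° × (12.75 − 12) = 11.25°.
cos θ_z = sin(-53.1°) sin(7.2°) + cos(-53.1°) cos(7.2°) cos(11.25°) = -0.1002 + 0.5842 = 0.4840.
Air mass m = 1/cos θ_z = 1/0.4840 = 2.066; τ^m = 0.69^2.066 = 0.4646.
Surface direct beam = 1367 × 0.4840 × 0.4646 = 307.39 W/m².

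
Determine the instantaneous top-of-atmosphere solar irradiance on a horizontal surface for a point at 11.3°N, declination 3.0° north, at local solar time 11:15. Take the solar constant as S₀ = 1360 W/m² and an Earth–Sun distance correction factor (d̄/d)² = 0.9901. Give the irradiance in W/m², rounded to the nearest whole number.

Hour angle H = 15° × (11.25 − 12) = -11.25°.
With φ = 11.3°, δ = 3.0°, H = -11.25°: sin φ sin δ = 0.0103, cos φ cos δ cos H = 0.9605, so cos θ_z = 0.9708.
Top-of-atmosphere irradiance = S₀ (d̄/d)² cos θ_z = 1360 × 0.9901 × 0.9708 = 1307.22 W/m².

1307 W/m²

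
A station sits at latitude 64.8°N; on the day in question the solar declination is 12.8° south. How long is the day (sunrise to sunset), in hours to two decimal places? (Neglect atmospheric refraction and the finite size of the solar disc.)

8.15 hours

The sunset hour angle satisfies cos H_s = −tan φ tan δ = 0.4828, giving H_s = 61.13°.
Day length = 2 H_s / 15° h⁻¹ = 122.26° / 15 = 8.151 h.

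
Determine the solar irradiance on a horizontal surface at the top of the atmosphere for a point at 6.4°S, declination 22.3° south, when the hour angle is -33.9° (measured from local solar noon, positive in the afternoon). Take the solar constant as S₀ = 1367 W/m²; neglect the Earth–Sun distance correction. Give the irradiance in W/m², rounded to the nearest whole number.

1101 W/m²

cos θ_z = sin(-6.4°) sin(-22.3°) + cos(-6.4°) cos(-22.3°) cos(-33.90°) = 0.0423 + 0.7631 = 0.8054.
Top-of-atmosphere irradiance = S₀ cos θ_z = 1367 × 0.8054 = 1100.98 W/m².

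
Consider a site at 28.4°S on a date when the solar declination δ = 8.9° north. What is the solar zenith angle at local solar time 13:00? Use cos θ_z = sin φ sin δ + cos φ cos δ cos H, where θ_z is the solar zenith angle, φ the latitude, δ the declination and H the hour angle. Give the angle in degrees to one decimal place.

Hour angle H = 15° × (13 − 12) = 15.00°.
cos θ_z = sin(-28.4°) sin(8.9°) + cos(-28.4°) cos(8.9°) cos(15.00°) = -0.0736 + 0.8394 = 0.7658.
θ_z = arccos(0.7658) = 40.02°.

40.0°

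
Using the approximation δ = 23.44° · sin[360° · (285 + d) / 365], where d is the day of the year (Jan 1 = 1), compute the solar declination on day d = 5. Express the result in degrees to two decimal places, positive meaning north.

360 × (285 + 5) / 365 = 286.027°; sin(286.027°) = -0.9611.
δ = 23.44 × -0.9611 = -22.528° ≈ -22.53°.

-22.53°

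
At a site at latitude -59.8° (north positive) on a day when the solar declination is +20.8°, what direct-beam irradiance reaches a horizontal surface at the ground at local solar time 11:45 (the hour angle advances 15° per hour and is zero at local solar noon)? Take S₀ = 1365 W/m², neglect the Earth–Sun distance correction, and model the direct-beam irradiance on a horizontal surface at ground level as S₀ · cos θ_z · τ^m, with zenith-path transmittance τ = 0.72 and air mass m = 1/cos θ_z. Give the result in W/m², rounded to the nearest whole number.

29 W/m²

Hour angle H = 15° × (11.75 − 12) = -3.75°.
cos θ_z = sin φ sin δ + cos φ cos δ cos H = (-0.8643)(0.3551) + (0.5030)(0.9348)(0.9979) = 0.1623.
Air mass m = 1/cos θ_z = 1/0.1623 = 6.161; τ^m = 0.72^6.161 = 0.1321.
Surface direct beam = 1365 × 0.1623 × 0.1321 = 29.27 W/m².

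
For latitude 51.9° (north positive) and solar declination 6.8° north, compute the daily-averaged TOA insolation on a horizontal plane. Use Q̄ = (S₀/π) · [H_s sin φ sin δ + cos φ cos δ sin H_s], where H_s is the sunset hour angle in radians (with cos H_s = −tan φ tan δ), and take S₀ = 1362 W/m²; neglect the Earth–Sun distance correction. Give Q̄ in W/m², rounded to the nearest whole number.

−tan φ tan δ = −(1.2753)(0.1192) = -0.1520; H_s = arccos(-0.1520) = 98.74°. In radians, H_s = 1.7233.
H_s sin φ sin δ = 1.7233 × 0.7869 × 0.1184 = 0.1606.
cos φ cos δ sin H_s = 0.6170 × 0.9930 × 0.9884 = 0.6056.
Q̄ = (1362/π) × (0.1606 + 0.6056) = 433.54 × 0.7662 = 332.18 W/m².

332 W/m²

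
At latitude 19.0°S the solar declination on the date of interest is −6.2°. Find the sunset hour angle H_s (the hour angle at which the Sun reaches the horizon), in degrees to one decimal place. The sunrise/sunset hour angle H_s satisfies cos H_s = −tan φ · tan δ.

cos H_s = −tan(-19.0°) · tan(-6.2°) = -0.0374, so H_s = arccos(-0.0374) = 92.14°.

92.1°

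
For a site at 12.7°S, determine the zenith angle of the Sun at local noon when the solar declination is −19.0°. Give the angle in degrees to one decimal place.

6.3°

At local solar noon the hour angle is zero, so the zenith angle is |φ − δ| = |-12.7° − (-19.0°)| = 6.3°.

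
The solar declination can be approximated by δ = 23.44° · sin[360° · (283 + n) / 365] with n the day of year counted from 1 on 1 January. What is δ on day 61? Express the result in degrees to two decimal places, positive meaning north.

-8.29°

360 × (283 + 61) / 365 = 339.288°; sin(339.288°) = -0.3537.
δ = 23.44 × -0.3537 = -8.291° ≈ -8.29°.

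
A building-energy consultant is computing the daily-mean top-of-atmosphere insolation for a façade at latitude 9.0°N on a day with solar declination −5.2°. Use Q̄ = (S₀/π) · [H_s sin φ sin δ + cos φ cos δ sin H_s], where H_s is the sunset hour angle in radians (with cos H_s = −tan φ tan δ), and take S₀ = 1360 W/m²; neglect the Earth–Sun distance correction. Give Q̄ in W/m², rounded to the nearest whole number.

cos H_s = −tan(9.0°) · tan(-5.2°) = 0.0144, so H_s = arccos(0.0144) = 89.17°. In radians, H_s = 1.5563.
H_s sin φ sin δ = 1.5563 × 0.1564 × -0.0906 = -0.0221.
cos φ cos δ sin H_s = 0.9877 × 0.9959 × 0.9999 = 0.9836.
Q̄ = (1360/π) × (-0.0221 + 0.9836) = 432.90 × 0.9615 = 416.23 W/m².

416 W/m²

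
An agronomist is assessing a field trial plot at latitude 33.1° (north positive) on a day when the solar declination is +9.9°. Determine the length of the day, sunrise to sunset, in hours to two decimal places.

−tan φ tan δ = −(0.6519)(0.1745) = -0.1138; H_s = arccos(-0.1138) = 96.53°.
Day length = 2 H_s / 15° h⁻¹ = 193.06° / 15 = 12.871 h.

12.87 hours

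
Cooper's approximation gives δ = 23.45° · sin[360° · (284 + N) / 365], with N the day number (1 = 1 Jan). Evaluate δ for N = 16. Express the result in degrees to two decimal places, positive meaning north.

360 × (284 + 16) / 365 = 295.890°; sin(295.890°) = -0.8996.
δ = 23.45 × -0.8996 = -21.096° ≈ -21.10°.

-21.10°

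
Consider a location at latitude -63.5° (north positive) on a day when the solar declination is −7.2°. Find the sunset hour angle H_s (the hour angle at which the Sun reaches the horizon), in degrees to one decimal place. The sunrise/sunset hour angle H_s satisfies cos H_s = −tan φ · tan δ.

−tan φ tan δ = −(-2.0057)(-0.1263) = -0.2533; H_s = arccos(-0.2533) = 104.67°.

104.7°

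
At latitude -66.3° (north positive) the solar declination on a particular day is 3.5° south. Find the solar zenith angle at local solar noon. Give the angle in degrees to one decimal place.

62.8°

At local solar noon the hour angle is zero, so the zenith angle is |φ − δ| = |-66.3° − (-3.5°)| = 62.8°.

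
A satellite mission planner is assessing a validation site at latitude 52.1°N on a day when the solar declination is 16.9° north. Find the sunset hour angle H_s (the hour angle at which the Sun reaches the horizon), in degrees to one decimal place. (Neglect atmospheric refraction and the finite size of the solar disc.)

The sunset hour angle satisfies cos H_s = −tan φ tan δ = -0.3903, giving H_s = 112.97°.

113.0°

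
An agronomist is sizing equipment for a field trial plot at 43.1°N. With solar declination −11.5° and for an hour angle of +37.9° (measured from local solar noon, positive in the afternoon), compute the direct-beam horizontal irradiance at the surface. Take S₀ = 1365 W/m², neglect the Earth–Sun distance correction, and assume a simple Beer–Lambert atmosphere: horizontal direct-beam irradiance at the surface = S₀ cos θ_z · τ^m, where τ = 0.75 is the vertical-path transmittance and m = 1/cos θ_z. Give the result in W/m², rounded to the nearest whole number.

299 W/m²

cos θ_z = sin φ sin δ + cos φ cos δ cos H = (0.6833)(-0.1994) + (0.7302)(0.9799)(0.7891) = 0.4284.
Air mass m = 1/cos θ_z = 1/0.4284 = 2.334; τ^m = 0.75^2.334 = 0.5110.
Surface direct beam = 1365 × 0.4284 × 0.5110 = 298.82 W/m².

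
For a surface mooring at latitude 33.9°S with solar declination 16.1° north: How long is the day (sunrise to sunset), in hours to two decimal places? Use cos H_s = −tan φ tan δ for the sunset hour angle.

cos H_s = −tan(-33.9°) · tan(16.1°) = 0.1940, so H_s = arccos(0.1940) = 78.81°.
Day length = 2 H_s / 15° h⁻¹ = 157.62° / 15 = 10.508 h.

10.51 hours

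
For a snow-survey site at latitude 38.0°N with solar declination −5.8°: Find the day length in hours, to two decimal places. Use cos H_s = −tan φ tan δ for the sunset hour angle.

11.39 hours

cos H_s = −tan(38.0°) · tan(-5.8°) = 0.0794, so H_s = arccos(0.0794) = 85.45°.
Day length = 2 H_s / 15° h⁻¹ = 170.90° / 15 = 11.393 h.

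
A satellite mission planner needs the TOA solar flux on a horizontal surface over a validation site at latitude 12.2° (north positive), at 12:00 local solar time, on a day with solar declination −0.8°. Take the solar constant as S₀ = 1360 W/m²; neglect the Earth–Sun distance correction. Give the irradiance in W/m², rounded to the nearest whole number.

Hour angle H = 15° × (12 − 12) = 0.00°.
cos θ_z = sin φ sin δ + cos φ cos δ cos H = (0.2113)(-0.0140) + (0.9774)(0.9999)(1.0000) = 0.9743.
Top-of-atmosphere irradiance = S₀ cos θ_z = 1360 × 0.9743 = 1325.05 W/m².

1325 W/m²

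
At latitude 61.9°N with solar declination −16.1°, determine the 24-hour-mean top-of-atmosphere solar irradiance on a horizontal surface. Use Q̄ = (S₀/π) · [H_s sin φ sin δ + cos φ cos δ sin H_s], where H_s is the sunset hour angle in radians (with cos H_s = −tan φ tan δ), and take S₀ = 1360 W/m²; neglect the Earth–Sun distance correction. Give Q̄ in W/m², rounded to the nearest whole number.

59 W/m²

The sunset hour angle satisfies cos H_s = −tan φ tan δ = 0.5406, giving H_s = 57.28°. In radians, H_s = 0.9997.
H_s sin φ sin δ = 0.9997 × 0.8821 × -0.2773 = -0.2445.
cos φ cos δ sin H_s = 0.4710 × 0.9608 × 0.8413 = 0.3807.
Q̄ = (1360/π) × (-0.2445 + 0.3807) = 432.90 × 0.1362 = 58.96 W/m².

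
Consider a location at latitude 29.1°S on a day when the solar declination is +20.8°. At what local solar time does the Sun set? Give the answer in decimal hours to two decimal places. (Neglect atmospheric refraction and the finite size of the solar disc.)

The sunset hour angle satisfies cos H_s = −tan φ tan δ = 0.2114, giving H_s = 77.80°.
Sunset is at 12 + H_s/15 = 12 + 5.187 = 17.187 h local solar time.

17.19 h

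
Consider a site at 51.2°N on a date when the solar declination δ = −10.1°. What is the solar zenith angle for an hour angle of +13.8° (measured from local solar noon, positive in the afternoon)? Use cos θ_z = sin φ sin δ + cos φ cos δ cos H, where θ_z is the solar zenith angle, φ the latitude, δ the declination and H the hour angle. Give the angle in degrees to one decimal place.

cos θ_z = sin φ sin δ + cos φ cos δ cos H = (0.7793)(-0.1754) + (0.6266)(0.9845)(0.9711) = 0.4624.
θ_z = arccos(0.4624) = 62.46°.

62.5°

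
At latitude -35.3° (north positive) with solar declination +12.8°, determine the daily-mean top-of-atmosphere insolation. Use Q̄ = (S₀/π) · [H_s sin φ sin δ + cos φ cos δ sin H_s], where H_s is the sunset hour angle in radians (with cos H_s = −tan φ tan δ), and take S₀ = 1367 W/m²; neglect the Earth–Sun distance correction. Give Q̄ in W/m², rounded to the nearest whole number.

cos H_s = −tan(-35.3°) · tan(12.8°) = 0.1609, so H_s = arccos(0.1609) = 80.74°. In radians, H_s = 1.4092.
H_s sin φ sin δ = 1.4092 × -0.5779 × 0.2215 = -0.1804.
cos φ cos δ sin H_s = 0.8161 × 0.9751 × 0.9870 = 0.7854.
Q̄ = (1367/π) × (-0.1804 + 0.7854) = 435.13 × 0.6050 = 263.25 W/m².

263 W/m²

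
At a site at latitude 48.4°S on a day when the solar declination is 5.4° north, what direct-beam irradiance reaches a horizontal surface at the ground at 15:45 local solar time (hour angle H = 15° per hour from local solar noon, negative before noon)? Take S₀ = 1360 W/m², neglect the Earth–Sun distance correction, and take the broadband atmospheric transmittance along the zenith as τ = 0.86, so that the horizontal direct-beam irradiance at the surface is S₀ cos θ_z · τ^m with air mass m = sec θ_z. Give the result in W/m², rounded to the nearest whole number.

243 W/m²

Hour angle H = 15° × (15.75 − 12) = 56.25°.
With φ = -48.4°, δ = 5.4°, H = 56.25°: sin φ sin δ = -0.0704, cos φ cos δ cos H = 0.3672, so cos θ_z = 0.2968.
Air mass m = 1/cos θ_z = 1/0.2968 = 3.369; τ^m = 0.86^3.369 = 0.6016.
Surface direct beam = 1360 × 0.2968 × 0.6016 = 242.83 W/m².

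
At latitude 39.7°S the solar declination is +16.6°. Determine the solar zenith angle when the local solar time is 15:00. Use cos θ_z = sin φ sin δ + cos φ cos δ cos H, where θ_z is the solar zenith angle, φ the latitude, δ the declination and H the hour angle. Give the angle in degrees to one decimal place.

Hour angle H = 15° × (15 − 12) = 45.00°.
cos θ_z = sin φ sin δ + cos φ cos δ cos H = (-0.6388)(0.2857) + (0.7694)(0.9583)(0.7071) = 0.3389.
θ_z = arccos(0.3389) = 70.19°.

70.2°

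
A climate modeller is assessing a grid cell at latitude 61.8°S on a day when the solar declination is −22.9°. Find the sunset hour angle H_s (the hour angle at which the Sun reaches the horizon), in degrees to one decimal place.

−tan φ tan δ = −(-1.8650)(-0.4224) = -0.7878; H_s = arccos(-0.7878) = 141.98°.

142.0°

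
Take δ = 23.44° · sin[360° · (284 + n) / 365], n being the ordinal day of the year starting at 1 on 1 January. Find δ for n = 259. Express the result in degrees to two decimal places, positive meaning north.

360 × (284 + 259) / 365 = 535.562°; sin(535.562°) = 0.0774.
δ = 23.44 × 0.0774 = 1.814° ≈ +1.81°.

+1.81°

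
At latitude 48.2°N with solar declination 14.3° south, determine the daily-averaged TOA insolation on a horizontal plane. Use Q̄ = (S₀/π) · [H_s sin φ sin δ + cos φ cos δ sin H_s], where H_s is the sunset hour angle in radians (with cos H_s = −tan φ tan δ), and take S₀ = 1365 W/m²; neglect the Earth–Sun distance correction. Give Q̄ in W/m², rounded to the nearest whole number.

166 W/m²

cos H_s = −tan(48.2°) · tan(-14.3°) = 0.2851, so H_s = arccos(0.2851) = 73.44°. In radians, H_s = 1.2818.
H_s sin φ sin δ = 1.2818 × 0.7455 × -0.2470 = -0.2360.
cos φ cos δ sin H_s = 0.6665 × 0.9690 × 0.9585 = 0.6190.
Q̄ = (1365/π) × (-0.2360 + 0.6190) = 434.49 × 0.3830 = 166.41 W/m².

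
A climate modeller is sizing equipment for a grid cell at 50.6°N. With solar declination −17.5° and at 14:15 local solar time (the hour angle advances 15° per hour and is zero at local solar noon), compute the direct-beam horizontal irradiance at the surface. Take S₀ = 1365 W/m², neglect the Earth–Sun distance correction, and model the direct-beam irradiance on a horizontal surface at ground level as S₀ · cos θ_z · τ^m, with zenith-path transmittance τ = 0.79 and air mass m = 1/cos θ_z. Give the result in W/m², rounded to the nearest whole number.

155 W/m²

Hour angle H = 15° × (14.25 − 12) = 33.75°.
cos θ_z = sin(50.6°) sin(-17.5°) + cos(50.6°) cos(-17.5°) cos(33.75°) = -0.2324 + 0.5033 = 0.2709.
Air mass m = 1/cos θ_z = 1/0.2709 = 3.691; τ^m = 0.79^3.691 = 0.4189.
Surface direct beam = 1365 × 0.2709 × 0.4189 = 154.90 W/m².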